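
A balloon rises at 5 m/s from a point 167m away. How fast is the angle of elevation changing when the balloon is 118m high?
0.01997 rad/s

tan(θ) = y/167
sec²(θ) · dθ/dt = (1/167) · dy/dt
dθ/dt = cos²(θ)/167 · 5 = 167/(167² + 118²) · 5
dθ/dt = 0.01997 rad/s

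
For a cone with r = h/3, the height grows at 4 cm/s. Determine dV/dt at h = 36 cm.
576π cm³/s

V = (1/3)π(h/3)²h = πh³/27
dV/dt = πh²/9 · 4
At h = 36: dV/dt = 576π cm³/s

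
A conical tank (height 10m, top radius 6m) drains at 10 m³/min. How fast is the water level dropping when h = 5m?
10/(9π) ≈ 0.3537 m/min

r/h = 6/10, so r = (3/5)h
V = (1/3)πr²h = (1/3)π((3/5)h)²h = (3/25)πh³
dV/dh = (9/25)πh²
dh/dt = (dV/dt)/(dV/dh) = -10/((9/25)π·5²) = -10/(9π) m/min
The level is dropping at 10/(9π) ≈ 0.3537 m/min.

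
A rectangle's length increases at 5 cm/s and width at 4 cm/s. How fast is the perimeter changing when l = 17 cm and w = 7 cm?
18 cm/s

P = 2(l + w)
dP/dt = 2(dl/dt + dw/dt) = 2(5 + 4) = 18 cm/s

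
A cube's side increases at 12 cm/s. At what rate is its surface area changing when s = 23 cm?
3312 cm²/s

A = 6s²
dA/dt = 12s · ds/dt = 12·23·12 = 3312 cm²/s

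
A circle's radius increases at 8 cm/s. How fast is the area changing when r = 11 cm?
176π cm²/s

A = πr²
dA/dt = 2πr · dr/dt = 2π(11)(8) = 176π cm²/s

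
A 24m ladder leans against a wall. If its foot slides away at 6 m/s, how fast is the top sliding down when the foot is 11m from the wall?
66√455/455 ≈ 3.094 m/s

x² + y² = 24²
2x·dx/dt + 2y·dy/dt = 0
dy/dt = -x/y · dx/dt = -11/√455 · 6 = -66√455/455 m/s
The top is descending at 66√455/455 ≈ 3.094 m/s.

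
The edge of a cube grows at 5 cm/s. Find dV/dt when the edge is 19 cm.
5415 cm³/s

V = s³
dV/dt = 3s² · ds/dt = 3·19²·5 = 5415 cm³/s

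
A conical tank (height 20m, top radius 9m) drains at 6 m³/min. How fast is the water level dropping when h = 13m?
800/(4563π) ≈ 0.05581 m/min

r/h = 9/20, so r = (9/20)h
V = (1/3)πr²h = (1/3)π((9/20)h)²h = (27/400)πh³
dV/dh = (81/400)πh²
dh/dt = (dV/dt)/(dV/dh) = -6/((81/400)π·13²) = -800/(4563π) m/min
The level is dropping at 800/(4563π) ≈ 0.05581 m/min.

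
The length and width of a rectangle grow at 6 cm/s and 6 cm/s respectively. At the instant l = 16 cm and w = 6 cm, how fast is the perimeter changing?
24 cm/s

P = 2(l + w)
dP/dt = 2(dl/dt + dw/dt) = 2(6 + 6) = 24 cm/s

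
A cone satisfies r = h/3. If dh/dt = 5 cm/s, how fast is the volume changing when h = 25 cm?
3125π/9 cm³/s

V = (1/3)π(h/3)²h = πh³/27
dV/dt = πh²/9 · 5
At h = 25: dV/dt = 3125π/9 cm³/s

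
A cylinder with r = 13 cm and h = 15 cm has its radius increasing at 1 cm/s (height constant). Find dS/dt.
82π cm²/s

S = 2πrh + 2πr² (lateral + bases)
dS/dt = (2πh + 4πr)·dr/dt = (2π·15 + 4π·13)·1
= 82π cm²/s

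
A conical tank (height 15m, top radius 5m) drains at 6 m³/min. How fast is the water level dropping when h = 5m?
54/(25π) ≈ 0.6875 m/min

r/h = 5/15, so r = (1/3)h
V = (1/3)πr²h = (1/3)π((1/3)h)²h = (1/27)πh³
dV/dh = (1/9)πh²
dh/dt = (dV/dt)/(dV/dh) = -6/((1/9)π·5²) = -54/(25π) m/min
The level is dropping at 54/(25π) ≈ 0.6875 m/min.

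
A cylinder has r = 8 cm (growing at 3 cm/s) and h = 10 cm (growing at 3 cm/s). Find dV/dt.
672π cm³/s

V = πr²h
dV/dt = 2πrh·dr/dt + πr²·dh/dt
= 2π(8)(10)(3) + π(8)²(3)
= 672π cm³/s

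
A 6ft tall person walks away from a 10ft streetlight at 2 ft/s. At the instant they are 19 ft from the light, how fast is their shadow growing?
3 ft/s

By similar triangles: 10/(x+s) = 6/s
Solving: s = 6x/4
ds/dt = 6/4 · dx/dt = 3/2 · 2 = 3 ft/s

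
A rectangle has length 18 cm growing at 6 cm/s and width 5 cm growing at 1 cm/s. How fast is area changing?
48 cm²/s

A = lw
dA/dt = w·dl/dt + l·dw/dt = 5·6 + 18·1 = 48 cm²/s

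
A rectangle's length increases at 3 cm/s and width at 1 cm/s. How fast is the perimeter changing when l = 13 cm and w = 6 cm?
8 cm/s

P = 2(l + w)
dP/dt = 2(dl/dt + dw/dt) = 2(3 + 1) = 8 cm/s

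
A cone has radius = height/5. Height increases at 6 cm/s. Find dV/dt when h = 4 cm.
96π/25 cm³/s

V = (1/3)π(h/5)²h = πh³/75
dV/dt = πh²/25 · 6
At h = 4: dV/dt = 96π/25 cm³/s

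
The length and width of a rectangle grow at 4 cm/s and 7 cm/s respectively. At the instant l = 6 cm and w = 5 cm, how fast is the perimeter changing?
22 cm/s

P = 2(l + w)
dP/dt = 2(dl/dt + dw/dt) = 2(4 + 7) = 22 cm/s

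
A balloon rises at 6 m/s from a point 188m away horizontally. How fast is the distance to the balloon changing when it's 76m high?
57√2570/1285 ≈ 2.249 m/s

z² = 188² + y²
z = √(188² + 76²) = 4√2570
dz/dt = y/z · dy/dt = 76/(4√2570) · 6 = 57√2570/1285 ≈ 2.249 m/s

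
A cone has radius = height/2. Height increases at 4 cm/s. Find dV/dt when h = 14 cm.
196π cm³/s

V = (1/3)π(h/2)²h = πh³/12
dV/dt = πh²/4 · 4
At h = 14: dV/dt = 196π cm³/s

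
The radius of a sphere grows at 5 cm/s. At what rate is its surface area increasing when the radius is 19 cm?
760π cm²/s

S = 4πr²
dS/dt = dS/dr · dr/dt = 8πr · 5
At r = 19: dS/dt = 760π cm²/s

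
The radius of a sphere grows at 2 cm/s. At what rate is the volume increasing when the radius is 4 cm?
128π cm³/s

V = (4/3)πr³
dV/dt = dV/dr · dr/dt = 4πr² · 2
At r = 4: dV/dt = 128π cm³/s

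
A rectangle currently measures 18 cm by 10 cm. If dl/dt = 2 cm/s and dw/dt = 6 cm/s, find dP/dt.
16 cm/s

P = 2(l + w)
dP/dt = 2(dl/dt + dw/dt) = 2(2 + 6) = 16 cm/s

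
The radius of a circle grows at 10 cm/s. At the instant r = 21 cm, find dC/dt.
20π cm/s

C = 2πr
dC/dt = 2π · dr/dt = 2π · 10 = 20π cm/s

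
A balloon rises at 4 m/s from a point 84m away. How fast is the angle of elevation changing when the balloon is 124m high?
0.014979 rad/s

tan(θ) = y/84
sec²(θ) · dθ/dt = (1/84) · dy/dt
dθ/dt = cos²(θ)/84 · 4 = 84/(84² + 124²) · 4
dθ/dt = 0.014979 rad/s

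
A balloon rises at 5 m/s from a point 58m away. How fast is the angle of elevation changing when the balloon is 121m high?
0.016107 rad/s

tan(θ) = y/58
sec²(θ) · dθ/dt = (1/58) · dy/dt
dθ/dt = cos²(θ)/58 · 5 = 58/(58² + 121²) · 5
dθ/dt = 0.016107 rad/s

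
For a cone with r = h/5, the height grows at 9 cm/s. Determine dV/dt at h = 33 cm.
9801π/25 cm³/s

V = (1/3)π(h/5)²h = πh³/75
dV/dt = πh²/25 · 9
At h = 33: dV/dt = 9801π/25 cm³/s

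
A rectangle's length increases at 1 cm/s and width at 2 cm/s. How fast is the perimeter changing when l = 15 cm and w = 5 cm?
6 cm/s

P = 2(l + w)
dP/dt = 2(dl/dt + dw/dt) = 2(1 + 2) = 6 cm/s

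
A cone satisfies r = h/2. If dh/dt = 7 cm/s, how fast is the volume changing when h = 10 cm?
175π cm³/s

V = (1/3)π(h/2)²h = πh³/12
dV/dt = πh²/4 · 7
At h = 10: dV/dt = 175π cm³/s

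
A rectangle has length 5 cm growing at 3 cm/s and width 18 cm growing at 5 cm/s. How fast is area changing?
79 cm²/s

A = lw
dA/dt = w·dl/dt + l·dw/dt = 18·3 + 5·5 = 79 cm²/s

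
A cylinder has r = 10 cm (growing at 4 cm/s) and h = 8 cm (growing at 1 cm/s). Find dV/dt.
740π cm³/s

V = πr²h
dV/dt = 2πrh·dr/dt + πr²·dh/dt
= 2π(10)(8)(4) + π(10)²(1)
= 740π cm³/s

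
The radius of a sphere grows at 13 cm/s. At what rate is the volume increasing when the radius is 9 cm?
4212π cm³/s

V = (4/3)πr³
dV/dt = dV/dr · dr/dt = 4πr² · 13
At r = 9: dV/dt = 4212π cm³/s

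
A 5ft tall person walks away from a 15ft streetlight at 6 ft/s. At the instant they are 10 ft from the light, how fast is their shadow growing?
3 ft/s

By similar triangles: 15/(x+s) = 5/s
Solving: s = 5x/10
ds/dt = 5/10 · dx/dt = 1/2 · 6 = 3 ft/s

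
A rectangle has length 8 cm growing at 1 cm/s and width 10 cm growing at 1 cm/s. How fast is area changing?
18 cm²/s

A = lw
dA/dt = w·dl/dt + l·dw/dt = 10·1 + 8·1 = 18 cm²/s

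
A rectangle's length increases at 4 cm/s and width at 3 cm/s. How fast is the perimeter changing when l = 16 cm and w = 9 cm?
14 cm/s

P = 2(l + w)
dP/dt = 2(dl/dt + dw/dt) = 2(4 + 3) = 14 cm/s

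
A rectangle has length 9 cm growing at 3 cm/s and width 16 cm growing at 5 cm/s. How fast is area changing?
93 cm²/s

A = lw
dA/dt = w·dl/dt + l·dw/dt = 16·3 + 9·5 = 93 cm²/s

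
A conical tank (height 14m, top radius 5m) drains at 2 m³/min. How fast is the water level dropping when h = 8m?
49/(200π) ≈ 0.07799 m/min

r/h = 5/14, so r = (5/14)h
V = (1/3)πr²h = (1/3)π((5/14)h)²h = (25/588)πh³
dV/dh = (25/196)πh²
dh/dt = (dV/dt)/(dV/dh) = -2/((25/196)π·8²) = -49/(200π) m/min
The level is dropping at 49/(200π) ≈ 0.07799 m/min.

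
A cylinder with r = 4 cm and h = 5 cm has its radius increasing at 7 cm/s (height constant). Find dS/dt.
182π cm²/s

S = 2πrh + 2πr² (lateral + bases)
dS/dt = (2πh + 4πr)·dr/dt = (2π·5 + 4π·4)·7
= 182π cm²/s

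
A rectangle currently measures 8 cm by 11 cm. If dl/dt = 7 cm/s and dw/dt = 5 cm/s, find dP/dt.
24 cm/s

P = 2(l + w)
dP/dt = 2(dl/dt + dw/dt) = 2(7 + 5) = 24 cm/s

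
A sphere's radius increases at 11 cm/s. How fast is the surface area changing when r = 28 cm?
2464π cm²/s

S = 4πr²
dS/dt = dS/dr · dr/dt = 8πr · 11
At r = 28: dS/dt = 2464π cm²/s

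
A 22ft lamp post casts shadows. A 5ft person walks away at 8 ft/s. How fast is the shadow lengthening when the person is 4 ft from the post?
40/17 ft/s

By similar triangles: 22/(x+s) = 5/s
Solving: s = 5x/17
ds/dt = 5/17 · dx/dt = 5/17 · 8 = 40/17 ft/s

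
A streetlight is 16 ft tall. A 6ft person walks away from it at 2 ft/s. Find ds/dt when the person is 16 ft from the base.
6/5 ft/s

By similar triangles: 16/(x+s) = 6/s
Solving: s = 6x/10
ds/dt = 6/10 · dx/dt = 3/5 · 2 = 6/5 ft/s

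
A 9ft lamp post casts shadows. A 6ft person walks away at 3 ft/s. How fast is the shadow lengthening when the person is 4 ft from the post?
6 ft/s

By similar triangles: 9/(x+s) = 6/s
Solving: s = 6x/3
ds/dt = 6/3 · dx/dt = 2 · 3 = 6 ft/s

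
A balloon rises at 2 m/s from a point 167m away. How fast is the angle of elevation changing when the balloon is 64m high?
0.010442 rad/s

tan(θ) = y/167
sec²(θ) · dθ/dt = (1/167) · dy/dt
dθ/dt = cos²(θ)/167 · 2 = 167/(167² + 64²) · 2
dθ/dt = 0.010442 rad/s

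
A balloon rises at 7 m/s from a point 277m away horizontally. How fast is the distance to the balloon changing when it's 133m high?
931√94418/94418 ≈ 3.03 m/s

z² = 277² + y²
z = √(277² + 133²) = √94418
dz/dt = y/z · dy/dt = 133/√94418 · 7 = 931√94418/94418 ≈ 3.03 m/s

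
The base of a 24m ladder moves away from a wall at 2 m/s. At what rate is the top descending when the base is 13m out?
26√407/407 ≈ 1.289 m/s

x² + y² = 24²
2x·dx/dt + 2y·dy/dt = 0
dy/dt = -x/y · dx/dt = -13/√407 · 2 = -26√407/407 m/s
The top is descending at 26√407/407 ≈ 1.289 m/s.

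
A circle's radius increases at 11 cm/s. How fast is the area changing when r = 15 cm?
330π cm²/s

A = πr²
dA/dt = 2πr · dr/dt = 2π(15)(11) = 330π cm²/s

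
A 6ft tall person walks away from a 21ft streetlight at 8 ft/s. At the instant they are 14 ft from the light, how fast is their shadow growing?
16/5 ft/s

By similar triangles: 21/(x+s) = 6/s
Solving: s = 6x/15
ds/dt = 6/15 · dx/dt = 2/5 · 8 = 16/5 ft/s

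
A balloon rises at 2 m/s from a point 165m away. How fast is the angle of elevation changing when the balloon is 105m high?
0.008627 rad/s

tan(θ) = y/165
sec²(θ) · dθ/dt = (1/165) · dy/dt
dθ/dt = cos²(θ)/165 · 2 = 165/(165² + 105²) · 2
dθ/dt = 0.008627 rad/s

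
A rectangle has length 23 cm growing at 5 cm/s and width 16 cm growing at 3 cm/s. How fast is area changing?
149 cm²/s

A = lw
dA/dt = w·dl/dt + l·dw/dt = 16·5 + 23·3 = 149 cm²/s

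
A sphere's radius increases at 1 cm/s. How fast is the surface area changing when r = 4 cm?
32π cm²/s

S = 4πr²
dS/dt = dS/dr · dr/dt = 8πr · 1
At r = 4: dS/dt = 32π cm²/s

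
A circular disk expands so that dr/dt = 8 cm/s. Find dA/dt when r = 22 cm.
352π cm²/s

A = πr²
dA/dt = 2πr · dr/dt = 2π(22)(8) = 352π cm²/s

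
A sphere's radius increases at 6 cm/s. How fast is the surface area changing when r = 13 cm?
624π cm²/s

S = 4πr²
dS/dt = dS/dr · dr/dt = 8πr · 6
At r = 13: dS/dt = 624π cm²/s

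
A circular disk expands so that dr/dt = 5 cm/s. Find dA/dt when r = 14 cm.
140π cm²/s

A = πr²
dA/dt = 2πr · dr/dt = 2π(14)(5) = 140π cm²/s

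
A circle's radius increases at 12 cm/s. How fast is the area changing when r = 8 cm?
192π cm²/s

A = πr²
dA/dt = 2πr · dr/dt = 2π(8)(12) = 192π cm²/s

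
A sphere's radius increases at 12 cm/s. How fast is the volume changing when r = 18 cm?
15552π cm³/s

V = (4/3)πr³
dV/dt = dV/dr · dr/dt = 4πr² · 12
At r = 18: dV/dt = 15552π cm³/s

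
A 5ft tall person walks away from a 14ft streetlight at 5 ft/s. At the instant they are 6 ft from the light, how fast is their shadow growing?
25/9 ft/s

By similar triangles: 14/(x+s) = 5/s
Solving: s = 5x/9
ds/dt = 5/9 · dx/dt = 5/9 · 5 = 25/9 ft/s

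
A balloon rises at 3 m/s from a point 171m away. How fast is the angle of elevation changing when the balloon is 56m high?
0.015845 rad/s

tan(θ) = y/171
sec²(θ) · dθ/dt = (1/171) · dy/dt
dθ/dt = cos²(θ)/171 · 3 = 171/(171² + 56²) · 3
dθ/dt = 0.015845 rad/s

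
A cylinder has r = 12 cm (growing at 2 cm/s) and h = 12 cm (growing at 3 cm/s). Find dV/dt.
1008π cm³/s

V = πr²h
dV/dt = 2πrh·dr/dt + πr²·dh/dt
= 2π(12)(12)(2) + π(12)²(3)
= 1008π cm³/s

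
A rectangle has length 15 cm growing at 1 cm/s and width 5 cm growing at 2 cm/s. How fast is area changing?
35 cm²/s

A = lw
dA/dt = w·dl/dt + l·dw/dt = 5·1 + 15·2 = 35 cm²/s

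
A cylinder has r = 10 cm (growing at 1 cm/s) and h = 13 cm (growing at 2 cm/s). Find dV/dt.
460π cm³/s

V = πr²h
dV/dt = 2πrh·dr/dt + πr²·dh/dt
= 2π(10)(13)(1) + π(10)²(2)
= 460π cm³/s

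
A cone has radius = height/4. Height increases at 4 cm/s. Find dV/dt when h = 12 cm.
36π cm³/s

V = (1/3)π(h/4)²h = πh³/48
dV/dt = πh²/16 · 4
At h = 12: dV/dt = 36π cm³/s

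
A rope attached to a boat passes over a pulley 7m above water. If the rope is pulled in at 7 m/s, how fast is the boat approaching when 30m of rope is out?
210√851/851 ≈ 7.199 m/s

rope² = x² + 7²
x = √(30² - 7²) = √851
dx/dt = (rope/x) · d(rope)/dt = (30/√851) · (-7) = -210√851/851 m/s
The boat approaches at 210√851/851 ≈ 7.199 m/s.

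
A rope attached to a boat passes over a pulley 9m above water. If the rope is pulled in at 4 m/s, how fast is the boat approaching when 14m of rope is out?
56√115/115 ≈ 5.222 m/s

rope² = x² + 9²
x = √(14² - 9²) = √115
dx/dt = (rope/x) · d(rope)/dt = (14/√115) · (-4) = -56√115/115 m/s
The boat approaches at 56√115/115 ≈ 5.222 m/s.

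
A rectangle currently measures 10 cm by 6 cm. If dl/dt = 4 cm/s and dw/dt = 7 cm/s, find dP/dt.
22 cm/s

P = 2(l + w)
dP/dt = 2(dl/dt + dw/dt) = 2(4 + 7) = 22 cm/s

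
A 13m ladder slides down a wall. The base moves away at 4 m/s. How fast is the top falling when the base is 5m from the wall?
5/3 ≈ 1.667 m/s

x² + y² = 13²
2x·dx/dt + 2y·dy/dt = 0
dy/dt = -x/y · dx/dt = -5/12 · 4 = -5/3 m/s
The top is descending at 5/3 ≈ 1.667 m/s.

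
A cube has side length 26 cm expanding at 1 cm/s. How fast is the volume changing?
2028 cm³/s

V = s³
dV/dt = 3s² · ds/dt = 3·26²·1 = 2028 cm³/s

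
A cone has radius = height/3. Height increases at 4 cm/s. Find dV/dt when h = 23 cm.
2116π/9 cm³/s

V = (1/3)π(h/3)²h = πh³/27
dV/dt = πh²/9 · 4
At h = 23: dV/dt = 2116π/9 cm³/s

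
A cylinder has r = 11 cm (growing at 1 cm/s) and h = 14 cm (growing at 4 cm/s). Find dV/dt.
792π cm³/s

V = πr²h
dV/dt = 2πrh·dr/dt + πr²·dh/dt
= 2π(11)(14)(1) + π(11)²(4)
= 792π cm³/s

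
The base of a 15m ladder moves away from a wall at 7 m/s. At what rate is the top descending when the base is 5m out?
7√2/4 ≈ 2.475 m/s

x² + y² = 15²
2x·dx/dt + 2y·dy/dt = 0
dy/dt = -x/y · dx/dt = -5/(10√2) · 7 = -7√2/4 m/s
The top is descending at 7√2/4 ≈ 2.475 m/s.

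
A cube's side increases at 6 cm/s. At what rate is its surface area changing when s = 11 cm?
792 cm²/s

A = 6s²
dA/dt = 12s · ds/dt = 12·11·6 = 792 cm²/s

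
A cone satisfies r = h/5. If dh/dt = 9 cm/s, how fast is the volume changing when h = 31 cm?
8649π/25 cm³/s

V = (1/3)π(h/5)²h = πh³/75
dV/dt = πh²/25 · 9
At h = 31: dV/dt = 8649π/25 cm³/s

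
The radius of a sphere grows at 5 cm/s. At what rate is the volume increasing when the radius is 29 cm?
16820π cm³/s

V = (4/3)πr³
dV/dt = dV/dr · dr/dt = 4πr² · 5
At r = 29: dV/dt = 16820π cm³/s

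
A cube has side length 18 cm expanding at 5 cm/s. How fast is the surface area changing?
1080 cm²/s

A = 6s²
dA/dt = 12s · ds/dt = 12·18·5 = 1080 cm²/s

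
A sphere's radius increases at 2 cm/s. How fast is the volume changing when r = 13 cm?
1352π cm³/s

V = (4/3)πr³
dV/dt = dV/dr · dr/dt = 4πr² · 2
At r = 13: dV/dt = 1352π cm³/s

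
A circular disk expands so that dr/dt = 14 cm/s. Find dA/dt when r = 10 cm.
280π cm²/s

A = πr²
dA/dt = 2πr · dr/dt = 2π(10)(14) = 280π cm²/s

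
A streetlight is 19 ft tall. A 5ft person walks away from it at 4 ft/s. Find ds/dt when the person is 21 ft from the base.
10/7 ft/s

By similar triangles: 19/(x+s) = 5/s
Solving: s = 5x/14
ds/dt = 5/14 · dx/dt = 5/14 · 4 = 10/7 ft/s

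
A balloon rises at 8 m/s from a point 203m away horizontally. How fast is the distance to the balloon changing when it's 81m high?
324√47770/23885 ≈ 2.965 m/s

z² = 203² + y²
z = √(203² + 81²) = √47770
dz/dt = y/z · dy/dt = 81/√47770 · 8 = 324√47770/23885 ≈ 2.965 m/s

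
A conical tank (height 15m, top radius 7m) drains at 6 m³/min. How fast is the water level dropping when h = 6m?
75/(98π) ≈ 0.2436 m/min

r/h = 7/15, so r = (7/15)h
V = (1/3)πr²h = (1/3)π((7/15)h)²h = (49/675)πh³
dV/dh = (49/225)πh²
dh/dt = (dV/dt)/(dV/dh) = -6/((49/225)π·6²) = -75/(98π) m/min
The level is dropping at 75/(98π) ≈ 0.2436 m/min.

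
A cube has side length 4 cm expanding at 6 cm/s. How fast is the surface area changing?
288 cm²/s

A = 6s²
dA/dt = 12s · ds/dt = 12·4·6 = 288 cm²/s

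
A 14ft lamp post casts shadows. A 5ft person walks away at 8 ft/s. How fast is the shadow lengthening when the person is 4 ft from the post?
40/9 ft/s

By similar triangles: 14/(x+s) = 5/s
Solving: s = 5x/9
ds/dt = 5/9 · dx/dt = 5/9 · 8 = 40/9 ft/s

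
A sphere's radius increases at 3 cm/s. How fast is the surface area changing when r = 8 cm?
192π cm²/s

S = 4πr²
dS/dt = dS/dr · dr/dt = 8πr · 3
At r = 8: dS/dt = 192π cm²/s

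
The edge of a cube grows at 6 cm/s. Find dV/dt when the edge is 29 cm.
15138 cm³/s

V = s³
dV/dt = 3s² · ds/dt = 3·29²·6 = 15138 cm³/s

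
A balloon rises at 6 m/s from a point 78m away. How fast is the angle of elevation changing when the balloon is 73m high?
0.041006 rad/s

tan(θ) = y/78
sec²(θ) · dθ/dt = (1/78) · dy/dt
dθ/dt = cos²(θ)/78 · 6 = 78/(78² + 73²) · 6
dθ/dt = 0.041006 rad/s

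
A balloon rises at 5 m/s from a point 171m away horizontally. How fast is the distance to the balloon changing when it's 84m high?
140√4033/4033 ≈ 2.205 m/s

z² = 171² + y²
z = √(171² + 84²) = 3√4033
dz/dt = y/z · dy/dt = 84/(3√4033) · 5 = 140√4033/4033 ≈ 2.205 m/s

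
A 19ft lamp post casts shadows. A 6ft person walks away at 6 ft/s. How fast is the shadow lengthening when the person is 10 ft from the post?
36/13 ft/s

By similar triangles: 19/(x+s) = 6/s
Solving: s = 6x/13
ds/dt = 6/13 · dx/dt = 6/13 · 6 = 36/13 ft/s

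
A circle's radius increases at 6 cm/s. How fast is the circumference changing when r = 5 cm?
12π cm/s

C = 2πr
dC/dt = 2π · dr/dt = 2π · 6 = 12π cm/s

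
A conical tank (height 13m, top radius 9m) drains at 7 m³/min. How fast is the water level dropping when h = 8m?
1183/(5184π) ≈ 0.07264 m/min

r/h = 9/13, so r = (9/13)h
V = (1/3)πr²h = (1/3)π((9/13)h)²h = (27/169)πh³
dV/dh = (81/169)πh²
dh/dt = (dV/dt)/(dV/dh) = -7/((81/169)π·8²) = -1183/(5184π) m/min
The level is dropping at 1183/(5184π) ≈ 0.07264 m/min.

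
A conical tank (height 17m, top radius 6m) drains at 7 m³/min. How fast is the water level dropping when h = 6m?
2023/(1296π) ≈ 0.4969 m/min

r/h = 6/17, so r = (6/17)h
V = (1/3)πr²h = (1/3)π((6/17)h)²h = (12/289)πh³
dV/dh = (36/289)πh²
dh/dt = (dV/dt)/(dV/dh) = -7/((36/289)π·6²) = -2023/(1296π) m/min
The level is dropping at 2023/(1296π) ≈ 0.4969 m/min.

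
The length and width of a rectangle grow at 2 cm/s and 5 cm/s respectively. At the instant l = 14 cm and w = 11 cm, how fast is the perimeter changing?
14 cm/s

P = 2(l + w)
dP/dt = 2(dl/dt + dw/dt) = 2(2 + 5) = 14 cm/s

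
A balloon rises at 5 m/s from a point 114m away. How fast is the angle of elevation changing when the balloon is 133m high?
0.018576 rad/s

tan(θ) = y/114
sec²(θ) · dθ/dt = (1/114) · dy/dt
dθ/dt = cos²(θ)/114 · 5 = 114/(114² + 133²) · 5
dθ/dt = 0.018576 rad/s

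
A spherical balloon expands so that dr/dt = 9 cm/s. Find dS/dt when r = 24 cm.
1728π cm²/s

S = 4πr²
dS/dt = dS/dr · dr/dt = 8πr · 9
At r = 24: dS/dt = 1728π cm²/s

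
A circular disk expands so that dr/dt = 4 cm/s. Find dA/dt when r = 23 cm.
184π cm²/s

A = πr²
dA/dt = 2πr · dr/dt = 2π(23)(4) = 184π cm²/s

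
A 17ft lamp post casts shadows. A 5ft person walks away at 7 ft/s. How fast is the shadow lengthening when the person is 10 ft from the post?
35/12 ft/s

By similar triangles: 17/(x+s) = 5/s
Solving: s = 5x/12
ds/dt = 5/12 · dx/dt = 5/12 · 7 = 35/12 ft/s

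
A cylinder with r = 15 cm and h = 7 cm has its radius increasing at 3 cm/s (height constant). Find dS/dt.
222π cm²/s

S = 2πrh + 2πr² (lateral + bases)
dS/dt = (2πh + 4πr)·dr/dt = (2π·7 + 4π·15)·3
= 222π cm²/s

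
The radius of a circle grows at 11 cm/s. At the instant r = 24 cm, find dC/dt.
22π cm/s

C = 2πr
dC/dt = 2π · dr/dt = 2π · 11 = 22π cm/s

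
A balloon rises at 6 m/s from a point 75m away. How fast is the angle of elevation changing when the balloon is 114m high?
0.024166 rad/s

tan(θ) = y/75
sec²(θ) · dθ/dt = (1/75) · dy/dt
dθ/dt = cos²(θ)/75 · 6 = 75/(75² + 114²) · 6
dθ/dt = 0.024166 rad/s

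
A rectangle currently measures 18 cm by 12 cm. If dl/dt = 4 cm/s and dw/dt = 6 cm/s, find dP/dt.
20 cm/s

P = 2(l + w)
dP/dt = 2(dl/dt + dw/dt) = 2(4 + 6) = 20 cm/s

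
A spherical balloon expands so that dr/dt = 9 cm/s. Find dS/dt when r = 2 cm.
144π cm²/s

S = 4πr²
dS/dt = dS/dr · dr/dt = 8πr · 9
At r = 2: dS/dt = 144π cm²/s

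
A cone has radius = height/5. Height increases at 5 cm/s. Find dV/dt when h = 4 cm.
16π/5 cm³/s

V = (1/3)π(h/5)²h = πh³/75
dV/dt = πh²/25 · 5
At h = 4: dV/dt = 16π/5 cm³/s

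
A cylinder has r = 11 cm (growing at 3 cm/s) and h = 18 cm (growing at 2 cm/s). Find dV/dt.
1430π cm³/s

V = πr²h
dV/dt = 2πrh·dr/dt + πr²·dh/dt
= 2π(11)(18)(3) + π(11)²(2)
= 1430π cm³/s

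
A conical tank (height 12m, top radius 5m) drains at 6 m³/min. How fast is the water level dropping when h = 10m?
216/(625π) ≈ 0.11 m/min

r/h = 5/12, so r = (5/12)h
V = (1/3)πr²h = (1/3)π((5/12)h)²h = (25/432)πh³
dV/dh = (25/144)πh²
dh/dt = (dV/dt)/(dV/dh) = -6/((25/144)π·10²) = -216/(625π) m/min
The level is dropping at 216/(625π) ≈ 0.11 m/min.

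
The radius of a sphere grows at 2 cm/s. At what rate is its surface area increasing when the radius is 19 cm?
304π cm²/s

S = 4πr²
dS/dt = dS/dr · dr/dt = 8πr · 2
At r = 19: dS/dt = 304π cm²/s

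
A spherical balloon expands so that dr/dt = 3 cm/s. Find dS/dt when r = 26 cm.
624π cm²/s

S = 4πr²
dS/dt = dS/dr · dr/dt = 8πr · 3
At r = 26: dS/dt = 624π cm²/s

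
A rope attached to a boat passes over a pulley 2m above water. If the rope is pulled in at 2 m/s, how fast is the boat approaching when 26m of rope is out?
13√42/42 ≈ 2.006 m/s

rope² = x² + 2²
x = √(26² - 2²) = 4√42
dx/dt = (rope/x) · d(rope)/dt = (26/(4√42)) · (-2) = -13√42/42 m/s
The boat approaches at 13√42/42 ≈ 2.006 m/s.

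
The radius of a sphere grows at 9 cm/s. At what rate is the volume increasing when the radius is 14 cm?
7056π cm³/s

V = (4/3)πr³
dV/dt = dV/dr · dr/dt = 4πr² · 9
At r = 14: dV/dt = 7056π cm³/s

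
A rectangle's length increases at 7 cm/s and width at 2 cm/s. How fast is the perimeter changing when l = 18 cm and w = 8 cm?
18 cm/s

P = 2(l + w)
dP/dt = 2(dl/dt + dw/dt) = 2(7 + 2) = 18 cm/s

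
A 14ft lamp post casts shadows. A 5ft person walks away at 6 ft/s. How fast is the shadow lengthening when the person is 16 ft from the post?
10/3 ft/s

By similar triangles: 14/(x+s) = 5/s
Solving: s = 5x/9
ds/dt = 5/9 · dx/dt = 5/9 · 6 = 10/3 ft/s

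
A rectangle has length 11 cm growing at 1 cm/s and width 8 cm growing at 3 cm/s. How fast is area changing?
41 cm²/s

A = lw
dA/dt = w·dl/dt + l·dw/dt = 8·1 + 11·3 = 41 cm²/s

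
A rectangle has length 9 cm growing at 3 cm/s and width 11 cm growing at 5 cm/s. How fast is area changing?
78 cm²/s

A = lw
dA/dt = w·dl/dt + l·dw/dt = 11·3 + 9·5 = 78 cm²/s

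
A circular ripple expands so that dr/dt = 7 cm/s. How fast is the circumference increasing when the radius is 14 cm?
14π cm/s

C = 2πr
dC/dt = 2π · dr/dt = 2π · 7 = 14π cm/s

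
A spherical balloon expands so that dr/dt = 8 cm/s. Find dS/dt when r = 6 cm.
384π cm²/s

S = 4πr²
dS/dt = dS/dr · dr/dt = 8πr · 8
At r = 6: dS/dt = 384π cm²/s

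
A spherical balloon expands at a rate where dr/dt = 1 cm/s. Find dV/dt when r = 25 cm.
2500π cm³/s

V = (4/3)πr³
dV/dt = dV/dr · dr/dt = 4πr² · 1
At r = 25: dV/dt = 2500π cm³/s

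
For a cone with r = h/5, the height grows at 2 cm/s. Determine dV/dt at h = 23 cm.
1058π/25 cm³/s

V = (1/3)π(h/5)²h = πh³/75
dV/dt = πh²/25 · 2
At h = 23: dV/dt = 1058π/25 cm³/s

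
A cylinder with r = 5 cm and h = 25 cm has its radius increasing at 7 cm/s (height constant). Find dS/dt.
490π cm²/s

S = 2πrh + 2πr² (lateral + bases)
dS/dt = (2πh + 4πr)·dr/dt = (2π·25 + 4π·5)·7
= 490π cm²/s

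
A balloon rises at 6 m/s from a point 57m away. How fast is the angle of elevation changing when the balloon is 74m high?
0.039198 rad/s

tan(θ) = y/57
sec²(θ) · dθ/dt = (1/57) · dy/dt
dθ/dt = cos²(θ)/57 · 6 = 57/(57² + 74²) · 6
dθ/dt = 0.039198 rad/s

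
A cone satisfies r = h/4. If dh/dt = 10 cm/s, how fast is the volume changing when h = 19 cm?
1805π/8 cm³/s

V = (1/3)π(h/4)²h = πh³/48
dV/dt = πh²/16 · 10
At h = 19: dV/dt = 1805π/8 cm³/s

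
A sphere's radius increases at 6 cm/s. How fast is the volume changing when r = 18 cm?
7776π cm³/s

V = (4/3)πr³
dV/dt = dV/dr · dr/dt = 4πr² · 6
At r = 18: dV/dt = 7776π cm³/s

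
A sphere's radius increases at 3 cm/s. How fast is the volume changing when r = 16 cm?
3072π cm³/s

V = (4/3)πr³
dV/dt = dV/dr · dr/dt = 4πr² · 3
At r = 16: dV/dt = 3072π cm³/s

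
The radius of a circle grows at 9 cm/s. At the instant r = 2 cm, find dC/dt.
18π cm/s

C = 2πr
dC/dt = 2π · dr/dt = 2π · 9 = 18π cm/s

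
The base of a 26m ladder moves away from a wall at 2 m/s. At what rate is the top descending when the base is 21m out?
42√235/235 ≈ 2.74 m/s

x² + y² = 26²
2x·dx/dt + 2y·dy/dt = 0
dy/dt = -x/y · dx/dt = -21/√235 · 2 = -42√235/235 m/s
The top is descending at 42√235/235 ≈ 2.74 m/s.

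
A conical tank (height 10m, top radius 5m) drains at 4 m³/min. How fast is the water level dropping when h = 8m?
1/(4π) ≈ 0.07958 m/min

r/h = 5/10, so r = (1/2)h
V = (1/3)πr²h = (1/3)π((1/2)h)²h = (1/12)πh³
dV/dh = (1/4)πh²
dh/dt = (dV/dt)/(dV/dh) = -4/((1/4)π·8²) = -1/(4π) m/min
The level is dropping at 1/(4π) ≈ 0.07958 m/min.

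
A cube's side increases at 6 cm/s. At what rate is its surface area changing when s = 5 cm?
360 cm²/s

A = 6s²
dA/dt = 12s · ds/dt = 12·5·6 = 360 cm²/s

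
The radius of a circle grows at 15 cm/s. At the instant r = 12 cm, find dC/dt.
30π cm/s

C = 2πr
dC/dt = 2π · dr/dt = 2π · 15 = 30π cm/s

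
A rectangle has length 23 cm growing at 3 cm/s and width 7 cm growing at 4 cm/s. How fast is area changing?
113 cm²/s

A = lw
dA/dt = w·dl/dt + l·dw/dt = 7·3 + 23·4 = 113 cm²/s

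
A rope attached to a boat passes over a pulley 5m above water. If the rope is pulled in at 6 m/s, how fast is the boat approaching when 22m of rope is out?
44√51/51 ≈ 6.161 m/s

rope² = x² + 5²
x = √(22² - 5²) = 3√51
dx/dt = (rope/x) · d(rope)/dt = (22/(3√51)) · (-6) = -44√51/51 m/s
The boat approaches at 44√51/51 ≈ 6.161 m/s.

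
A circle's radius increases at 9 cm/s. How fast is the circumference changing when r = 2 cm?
18π cm/s

C = 2πr
dC/dt = 2π · dr/dt = 2π · 9 = 18π cm/s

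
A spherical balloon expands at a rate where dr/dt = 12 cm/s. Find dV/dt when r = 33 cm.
52272π cm³/s

V = (4/3)πr³
dV/dt = dV/dr · dr/dt = 4πr² · 12
At r = 33: dV/dt = 52272π cm³/s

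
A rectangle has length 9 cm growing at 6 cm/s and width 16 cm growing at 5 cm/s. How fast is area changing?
141 cm²/s

A = lw
dA/dt = w·dl/dt + l·dw/dt = 16·6 + 9·5 = 141 cm²/s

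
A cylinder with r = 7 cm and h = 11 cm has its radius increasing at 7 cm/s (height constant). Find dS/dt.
350π cm²/s

S = 2πrh + 2πr² (lateral + bases)
dS/dt = (2πh + 4πr)·dr/dt = (2π·11 + 4π·7)·7
= 350π cm²/s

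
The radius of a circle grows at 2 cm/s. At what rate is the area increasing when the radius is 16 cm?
64π cm²/s

A = πr²
dA/dt = 2πr · dr/dt = 2π(16)(2) = 64π cm²/s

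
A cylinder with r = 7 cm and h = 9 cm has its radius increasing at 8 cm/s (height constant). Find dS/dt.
368π cm²/s

S = 2πrh + 2πr² (lateral + bases)
dS/dt = (2πh + 4πr)·dr/dt = (2π·9 + 4π·7)·8
= 368π cm²/s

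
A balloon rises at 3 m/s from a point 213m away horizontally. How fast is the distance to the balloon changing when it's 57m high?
57√5402/5402 ≈ 0.7755 m/s

z² = 213² + y²
z = √(213² + 57²) = 3√5402
dz/dt = y/z · dy/dt = 57/(3√5402) · 3 = 57√5402/5402 ≈ 0.7755 m/s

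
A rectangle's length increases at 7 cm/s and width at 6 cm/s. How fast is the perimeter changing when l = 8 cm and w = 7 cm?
26 cm/s

P = 2(l + w)
dP/dt = 2(dl/dt + dw/dt) = 2(7 + 6) = 26 cm/s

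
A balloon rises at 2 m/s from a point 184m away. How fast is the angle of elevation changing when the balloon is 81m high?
0.009105 rad/s

tan(θ) = y/184
sec²(θ) · dθ/dt = (1/184) · dy/dt
dθ/dt = cos²(θ)/184 · 2 = 184/(184² + 81²) · 2
dθ/dt = 0.009105 rad/s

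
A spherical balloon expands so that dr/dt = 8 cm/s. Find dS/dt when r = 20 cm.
1280π cm²/s

S = 4πr²
dS/dt = dS/dr · dr/dt = 8πr · 8
At r = 20: dS/dt = 1280π cm²/s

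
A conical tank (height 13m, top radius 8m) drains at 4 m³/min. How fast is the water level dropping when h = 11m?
169/(1936π) ≈ 0.02779 m/min

r/h = 8/13, so r = (8/13)h
V = (1/3)πr²h = (1/3)π((8/13)h)²h = (64/507)πh³
dV/dh = (64/169)πh²
dh/dt = (dV/dt)/(dV/dh) = -4/((64/169)π·11²) = -169/(1936π) m/min
The level is dropping at 169/(1936π) ≈ 0.02779 m/min.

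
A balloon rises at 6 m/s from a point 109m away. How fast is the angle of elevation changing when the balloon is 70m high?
0.038973 rad/s

tan(θ) = y/109
sec²(θ) · dθ/dt = (1/109) · dy/dt
dθ/dt = cos²(θ)/109 · 6 = 109/(109² + 70²) · 6
dθ/dt = 0.038973 rad/s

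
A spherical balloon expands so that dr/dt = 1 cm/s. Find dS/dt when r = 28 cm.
224π cm²/s

S = 4πr²
dS/dt = dS/dr · dr/dt = 8πr · 1
At r = 28: dS/dt = 224π cm²/s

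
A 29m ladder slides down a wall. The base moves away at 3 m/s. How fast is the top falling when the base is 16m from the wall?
16√65/65 ≈ 1.985 m/s

x² + y² = 29²
2x·dx/dt + 2y·dy/dt = 0
dy/dt = -x/y · dx/dt = -16/(3√65) · 3 = -16√65/65 m/s
The top is descending at 16√65/65 ≈ 1.985 m/s.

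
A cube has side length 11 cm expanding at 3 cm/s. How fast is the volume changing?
1089 cm³/s

V = s³
dV/dt = 3s² · ds/dt = 3·11²·3 = 1089 cm³/s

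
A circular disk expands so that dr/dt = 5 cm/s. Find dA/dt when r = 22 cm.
220π cm²/s

A = πr²
dA/dt = 2πr · dr/dt = 2π(22)(5) = 220π cm²/s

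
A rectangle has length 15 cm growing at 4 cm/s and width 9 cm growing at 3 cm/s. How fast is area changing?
81 cm²/s

A = lw
dA/dt = w·dl/dt + l·dw/dt = 9·4 + 15·3 = 81 cm²/s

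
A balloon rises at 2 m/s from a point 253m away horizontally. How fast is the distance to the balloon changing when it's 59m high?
59√67490/33745 ≈ 0.4542 m/s

z² = 253² + y²
z = √(253² + 59²) = √67490
dz/dt = y/z · dy/dt = 59/√67490 · 2 = 59√67490/33745 ≈ 0.4542 m/s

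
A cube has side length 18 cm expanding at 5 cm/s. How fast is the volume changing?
4860 cm³/s

V = s³
dV/dt = 3s² · ds/dt = 3·18²·5 = 4860 cm³/s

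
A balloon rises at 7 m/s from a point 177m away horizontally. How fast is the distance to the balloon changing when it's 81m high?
189√4210/4210 ≈ 2.913 m/s

z² = 177² + y²
z = √(177² + 81²) = 3√4210
dz/dt = y/z · dy/dt = 81/(3√4210) · 7 = 189√4210/4210 ≈ 2.913 m/s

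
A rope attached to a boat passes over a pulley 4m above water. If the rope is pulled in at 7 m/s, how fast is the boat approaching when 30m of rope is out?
105√221/221 ≈ 7.063 m/s

rope² = x² + 4²
x = √(30² - 4²) = 2√221
dx/dt = (rope/x) · d(rope)/dt = (30/(2√221)) · (-7) = -105√221/221 m/s
The boat approaches at 105√221/221 ≈ 7.063 m/s.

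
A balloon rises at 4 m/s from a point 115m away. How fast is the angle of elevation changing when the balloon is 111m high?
0.018007 rad/s

tan(θ) = y/115
sec²(θ) · dθ/dt = (1/115) · dy/dt
dθ/dt = cos²(θ)/115 · 4 = 115/(115² + 111²) · 4
dθ/dt = 0.018007 rad/s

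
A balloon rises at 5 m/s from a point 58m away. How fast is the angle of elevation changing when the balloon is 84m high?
0.027831 rad/s

tan(θ) = y/58
sec²(θ) · dθ/dt = (1/58) · dy/dt
dθ/dt = cos²(θ)/58 · 5 = 58/(58² + 84²) · 5
dθ/dt = 0.027831 rad/s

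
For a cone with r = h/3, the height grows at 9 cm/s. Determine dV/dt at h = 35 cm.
1225π cm³/s

V = (1/3)π(h/3)²h = πh³/27
dV/dt = πh²/9 · 9
At h = 35: dV/dt = 1225π cm³/s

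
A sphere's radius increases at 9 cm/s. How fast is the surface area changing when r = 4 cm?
288π cm²/s

S = 4πr²
dS/dt = dS/dr · dr/dt = 8πr · 9
At r = 4: dS/dt = 288π cm²/s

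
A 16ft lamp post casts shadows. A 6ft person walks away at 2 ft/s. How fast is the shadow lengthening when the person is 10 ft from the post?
6/5 ft/s

By similar triangles: 16/(x+s) = 6/s
Solving: s = 6x/10
ds/dt = 6/10 · dx/dt = 3/5 · 2 = 6/5 ft/s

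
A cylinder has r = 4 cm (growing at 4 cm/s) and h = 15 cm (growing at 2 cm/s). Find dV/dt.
512π cm³/s

V = πr²h
dV/dt = 2πrh·dr/dt + πr²·dh/dt
= 2π(4)(15)(4) + π(4)²(2)
= 512π cm³/s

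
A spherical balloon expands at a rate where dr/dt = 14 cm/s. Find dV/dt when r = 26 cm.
37856π cm³/s

V = (4/3)πr³
dV/dt = dV/dr · dr/dt = 4πr² · 14
At r = 26: dV/dt = 37856π cm³/s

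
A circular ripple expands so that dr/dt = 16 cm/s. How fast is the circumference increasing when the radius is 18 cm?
32π cm/s

C = 2πr
dC/dt = 2π · dr/dt = 2π · 16 = 32π cm/s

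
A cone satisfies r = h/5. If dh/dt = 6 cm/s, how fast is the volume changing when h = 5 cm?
6π cm³/s

V = (1/3)π(h/5)²h = πh³/75
dV/dt = πh²/25 · 6
At h = 5: dV/dt = 6π cm³/s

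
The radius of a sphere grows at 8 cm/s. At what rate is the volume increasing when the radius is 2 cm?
128π cm³/s

V = (4/3)πr³
dV/dt = dV/dr · dr/dt = 4πr² · 8
At r = 2: dV/dt = 128π cm³/s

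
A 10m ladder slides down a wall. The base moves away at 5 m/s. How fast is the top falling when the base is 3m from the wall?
15√91/91 ≈ 1.572 m/s

x² + y² = 10²
2x·dx/dt + 2y·dy/dt = 0
dy/dt = -x/y · dx/dt = -3/√91 · 5 = -15√91/91 m/s
The top is descending at 15√91/91 ≈ 1.572 m/s.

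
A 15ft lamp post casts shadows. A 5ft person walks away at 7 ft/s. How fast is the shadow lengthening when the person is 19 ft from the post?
7/2 ft/s

By similar triangles: 15/(x+s) = 5/s
Solving: s = 5x/10
ds/dt = 5/10 · dx/dt = 1/2 · 7 = 7/2 ft/s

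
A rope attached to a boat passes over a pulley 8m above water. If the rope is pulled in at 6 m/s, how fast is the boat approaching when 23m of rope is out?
46√465/155 ≈ 6.4 m/s

rope² = x² + 8²
x = √(23² - 8²) = √465
dx/dt = (rope/x) · d(rope)/dt = (23/√465) · (-6) = -46√465/155 m/s
The boat approaches at 46√465/155 ≈ 6.4 m/s.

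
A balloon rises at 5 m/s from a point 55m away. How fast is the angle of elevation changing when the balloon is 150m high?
0.010774 rad/s

tan(θ) = y/55
sec²(θ) · dθ/dt = (1/55) · dy/dt
dθ/dt = cos²(θ)/55 · 5 = 55/(55² + 150²) · 5
dθ/dt = 0.010774 rad/s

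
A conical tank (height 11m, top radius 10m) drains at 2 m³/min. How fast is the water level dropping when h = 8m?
121/(3200π) ≈ 0.01204 m/min

r/h = 10/11, so r = (10/11)h
V = (1/3)πr²h = (1/3)π((10/11)h)²h = (100/363)πh³
dV/dh = (100/121)πh²
dh/dt = (dV/dt)/(dV/dh) = -2/((100/121)π·8²) = -121/(3200π) m/min
The level is dropping at 121/(3200π) ≈ 0.01204 m/min.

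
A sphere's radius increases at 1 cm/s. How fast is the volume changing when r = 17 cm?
1156π cm³/s

V = (4/3)πr³
dV/dt = dV/dr · dr/dt = 4πr² · 1
At r = 17: dV/dt = 1156π cm³/s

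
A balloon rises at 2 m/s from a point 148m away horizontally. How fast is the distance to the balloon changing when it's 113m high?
226√34673/34673 ≈ 1.214 m/s

z² = 148² + y²
z = √(148² + 113²) = √34673
dz/dt = y/z · dy/dt = 113/√34673 · 2 = 226√34673/34673 ≈ 1.214 m/s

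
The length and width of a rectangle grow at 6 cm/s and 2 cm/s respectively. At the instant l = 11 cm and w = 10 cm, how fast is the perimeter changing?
16 cm/s

P = 2(l + w)
dP/dt = 2(dl/dt + dw/dt) = 2(6 + 2) = 16 cm/s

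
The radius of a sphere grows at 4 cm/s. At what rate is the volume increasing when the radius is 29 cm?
13456π cm³/s

V = (4/3)πr³
dV/dt = dV/dr · dr/dt = 4πr² · 4
At r = 29: dV/dt = 13456π cm³/s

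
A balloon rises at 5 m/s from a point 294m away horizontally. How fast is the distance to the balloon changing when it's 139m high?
695√105757/105757 ≈ 2.137 m/s

z² = 294² + y²
z = √(294² + 139²) = √105757
dz/dt = y/z · dy/dt = 139/√105757 · 5 = 695√105757/105757 ≈ 2.137 m/s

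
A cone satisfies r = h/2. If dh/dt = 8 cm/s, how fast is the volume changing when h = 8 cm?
128π cm³/s

V = (1/3)π(h/2)²h = πh³/12
dV/dt = πh²/4 · 8
At h = 8: dV/dt = 128π cm³/s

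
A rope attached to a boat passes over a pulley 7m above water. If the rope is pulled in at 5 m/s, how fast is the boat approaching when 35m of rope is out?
25√6/12 ≈ 5.103 m/s

rope² = x² + 7²
x = √(35² - 7²) = 14√6
dx/dt = (rope/x) · d(rope)/dt = (35/(14√6)) · (-5) = -25√6/12 m/s
The boat approaches at 25√6/12 ≈ 5.103 m/s.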